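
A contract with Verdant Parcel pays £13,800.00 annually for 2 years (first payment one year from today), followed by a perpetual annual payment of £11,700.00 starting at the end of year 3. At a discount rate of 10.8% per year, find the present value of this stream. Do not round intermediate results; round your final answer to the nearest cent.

PV of 2-year annuity: £13,800.00 × [1 − (1+0.108)^−2] / 0.108 = 23695.73434
Perpetuity value at year 2: £11,700.00 / 0.108 = 108333.33333
PV of perpetuity: 108333.33333 / (1+0.108)^2 = 88243.47161
Total PV = 23695.73434 + 88243.47161 = 111939.20595

£111939.21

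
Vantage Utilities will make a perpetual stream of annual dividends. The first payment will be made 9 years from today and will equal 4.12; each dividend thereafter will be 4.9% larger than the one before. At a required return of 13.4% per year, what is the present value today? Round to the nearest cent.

Value at end of year 8: C₁ / (r − g) = 4.12 / (0.134 − 0.049) = 48.4706
Discount to today: PV = 48.4706 / (1 + 0.134)^8 = 48.4706 / 2.734667 = 17.72

17.72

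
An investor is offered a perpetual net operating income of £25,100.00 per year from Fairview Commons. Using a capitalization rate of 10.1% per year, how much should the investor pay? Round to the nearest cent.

Level perpetuity: PV = C / r = £25,100.00 / 0.101 = £248,514.85

£248514.85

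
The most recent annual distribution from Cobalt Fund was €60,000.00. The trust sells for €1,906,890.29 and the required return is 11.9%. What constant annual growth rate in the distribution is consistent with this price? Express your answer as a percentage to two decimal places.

P = D₀(1+g)/(r−g) ⇒ P(r−g) = D₀(1+g) ⇒ g(P+D₀) = P·r − D₀
g = (P·r − D₀)/(P + D₀) = (€1,906,890.29×0.119 − €60,000.00) / (€1,906,890.29 + €60,000.00) = 0.084865

8.49%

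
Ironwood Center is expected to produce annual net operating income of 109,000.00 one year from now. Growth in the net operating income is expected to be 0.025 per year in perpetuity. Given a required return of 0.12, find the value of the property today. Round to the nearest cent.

1147368.42

Growing perpetuity: P = D₁ / (r − g) = 109,000.0000 / (0.12 − 0.025) = 1,147,368.42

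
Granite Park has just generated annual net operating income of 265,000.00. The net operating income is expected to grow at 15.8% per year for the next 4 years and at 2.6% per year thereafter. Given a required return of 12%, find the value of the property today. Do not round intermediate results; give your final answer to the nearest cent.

D_1 = 306870.00000
D_2 = 355355.46000
D_3 = 411501.62268
D_4 = 476518.87906
Terminal value at year 4: TV = D_4×(1+g_2)/(r−g_2) = 488908.36992/0.094 = 5201152.87148
P_0 = D_1/(1+r)^1 + D_2/(1+r)^2 + D_3/(1+r)^3 + D_4/(1+r)^4 + TV/(1+r)^4
    = 273991.07143 + 283287.19707 + 292898.72697 + 302836.36235 + 3305426.67837 = 4458440.03618

4458440.04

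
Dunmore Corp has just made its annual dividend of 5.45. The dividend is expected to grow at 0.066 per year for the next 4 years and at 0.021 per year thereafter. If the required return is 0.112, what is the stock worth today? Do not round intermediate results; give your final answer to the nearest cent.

71.28

D_1 = 5.80970
D_2 = 6.19314
D_3 = 6.60189
D_4 = 7.03761
Terminal value at year 4: TV = D_4×(1+g_2)/(r−g_2) = 7.18540/0.091 = 78.96046
P_0 = D_1/(1+r)^1 + D_2/(1+r)^2 + D_3/(1+r)^3 + D_4/(1+r)^4 + TV/(1+r)^4
    = 5.22455 + 5.00843 + 4.80124 + 4.60263 + 51.64051 = 71.27736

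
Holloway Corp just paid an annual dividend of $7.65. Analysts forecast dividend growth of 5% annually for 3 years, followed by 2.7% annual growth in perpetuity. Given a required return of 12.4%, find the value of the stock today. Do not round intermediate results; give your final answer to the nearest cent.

D_1 = 8.03250
D_2 = 8.43412
D_3 = 8.85583
Terminal value at year 3: TV = D_3×(1+g_2)/(r−g_2) = 9.09494/0.097 = 93.76225
P_0 = D_1/(1+r)^1 + D_2/(1+r)^2 + D_3/(1+r)^3 + TV/(1+r)^3
    = 7.14635 + 6.67586 + 6.23635 + 66.02815 = 86.08671

$86.09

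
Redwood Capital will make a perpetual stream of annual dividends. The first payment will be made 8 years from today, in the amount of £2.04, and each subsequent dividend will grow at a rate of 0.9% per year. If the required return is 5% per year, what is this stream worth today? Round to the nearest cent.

£35.36

Value at end of year 7: C₁ / (r − g) = £2.04 / (0.05 − 0.009) = £49.7561
Discount to today: PV = £49.7561 / (1 + 0.05)^7 = £49.7561 / 1.407100 = £35.36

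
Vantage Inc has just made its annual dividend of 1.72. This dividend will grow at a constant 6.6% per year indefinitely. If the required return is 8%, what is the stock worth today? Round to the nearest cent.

D₁ = D₀ × (1 + g) = 1.72 × 1.066 = 1.8335
Growing perpetuity: P = D₁ / (r − g) = 1.8335 / (0.08 − 0.066) = 130.97

130.97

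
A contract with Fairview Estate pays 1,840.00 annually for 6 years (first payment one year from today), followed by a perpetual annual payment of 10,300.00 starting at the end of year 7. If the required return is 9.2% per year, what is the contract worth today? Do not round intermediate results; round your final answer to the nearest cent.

PV of 6-year annuity: 1,840.00 × [1 − (1+0.092)^−6] / 0.092 = 8205.10265
Perpetuity value at year 6: 10,300.00 / 0.092 = 111956.52174
PV of perpetuity: 111956.52174 / (1+0.092)^6 = 66025.78405
Total PV = 8205.10265 + 66025.78405 = 74230.88671

74230.89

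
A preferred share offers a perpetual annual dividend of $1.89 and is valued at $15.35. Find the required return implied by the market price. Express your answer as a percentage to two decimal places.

12.31%

P = C/r ⇒ r = C/P = $1.89/$15.35 = 0.123127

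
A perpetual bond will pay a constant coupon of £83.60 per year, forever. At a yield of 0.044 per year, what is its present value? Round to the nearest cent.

Level perpetuity: PV = C / r = £83.60 / 0.044 = £1,900.00

£1900.00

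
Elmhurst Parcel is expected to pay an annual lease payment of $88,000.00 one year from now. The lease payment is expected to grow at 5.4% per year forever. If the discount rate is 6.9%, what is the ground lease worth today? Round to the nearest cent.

$5866666.67

Growing perpetuity: P = D₁ / (r − g) = $88,000.0000 / (0.069 − 0.054) = $5,866,666.67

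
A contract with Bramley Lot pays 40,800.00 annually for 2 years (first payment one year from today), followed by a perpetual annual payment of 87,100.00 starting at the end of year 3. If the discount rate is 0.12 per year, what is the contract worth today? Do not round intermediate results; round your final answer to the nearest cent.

647583.97

PV of 2-year annuity: 40,800.00 × [1 − (1+0.12)^−2] / 0.12 = 68954.08163
Perpetuity value at year 2: 87,100.00 / 0.12 = 725833.33333
PV of perpetuity: 725833.33333 / (1+0.12)^2 = 578629.88946
Total PV = 68954.08163 + 578629.88946 = 647583.97109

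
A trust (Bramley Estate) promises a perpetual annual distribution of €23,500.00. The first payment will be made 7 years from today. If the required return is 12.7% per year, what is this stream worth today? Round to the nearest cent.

Value at end of year 6: C / r = €23,500.00 / 0.127 = €185,039.3701
Discount to today: PV = €185,039.3701 / (1 + 0.127)^6 = €185,039.3701 / 2.049007 = €90,306.84

€90306.84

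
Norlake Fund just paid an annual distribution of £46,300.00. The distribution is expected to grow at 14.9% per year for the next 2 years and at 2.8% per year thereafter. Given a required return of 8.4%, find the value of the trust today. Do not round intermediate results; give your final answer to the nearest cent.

£1056016.63

D_1 = 53198.70000
D_2 = 61125.30630
Terminal value at year 2: TV = D_2×(1+g_2)/(r−g_2) = 62836.81488/0.056 = 1122085.97994
P_0 = D_1/(1+r)^1 + D_2/(1+r)^2 + TV/(1+r)^2
    = 49076.29151 + 52019.05807 + 954921.28029 = 1056016.62988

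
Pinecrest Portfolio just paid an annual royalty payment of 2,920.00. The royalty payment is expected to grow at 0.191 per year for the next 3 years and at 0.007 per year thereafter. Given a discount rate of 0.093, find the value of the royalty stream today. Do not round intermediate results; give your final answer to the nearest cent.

54664.18

D_1 = 3477.72000
D_2 = 4141.96452
D_3 = 4933.07974
Terminal value at year 3: TV = D_3×(1+g_2)/(r−g_2) = 4967.61130/0.086 = 57762.92211
P_0 = D_1/(1+r)^1 + D_2/(1+r)^2 + D_3/(1+r)^3 + TV/(1+r)^3
    = 3181.81153 + 3467.09747 + 3777.96256 + 44237.30582 = 54664.17738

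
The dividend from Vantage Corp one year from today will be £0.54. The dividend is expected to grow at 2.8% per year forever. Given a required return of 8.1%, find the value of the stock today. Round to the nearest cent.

Growing perpetuity: P = D₁ / (r − g) = £0.5400 / (0.081 − 0.028) = £10.19

£10.19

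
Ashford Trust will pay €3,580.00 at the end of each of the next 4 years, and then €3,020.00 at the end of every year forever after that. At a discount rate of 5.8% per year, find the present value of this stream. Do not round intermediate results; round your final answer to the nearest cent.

€54018.34

PV of 4-year annuity: €3,580.00 × [1 − (1+0.058)^−4] / 0.058 = 12462.10136
Perpetuity value at year 4: €3,020.00 / 0.058 = 52068.96552
PV of perpetuity: 52068.96552 / (1+0.058)^4 = 41556.24314
Total PV = 12462.10136 + 41556.24314 = 54018.34450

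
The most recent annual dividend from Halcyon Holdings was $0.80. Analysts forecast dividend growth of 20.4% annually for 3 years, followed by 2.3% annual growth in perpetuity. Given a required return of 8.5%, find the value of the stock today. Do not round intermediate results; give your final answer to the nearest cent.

$21.00

D_1 = 0.96320
D_2 = 1.15969
D_3 = 1.39627
Terminal value at year 3: TV = D_3×(1+g_2)/(r−g_2) = 1.42838/0.062 = 23.03846
P_0 = D_1/(1+r)^1 + D_2/(1+r)^2 + D_3/(1+r)^3 + TV/(1+r)^3
    = 0.88774 + 0.98511 + 1.09315 + 18.03699 = 21.00299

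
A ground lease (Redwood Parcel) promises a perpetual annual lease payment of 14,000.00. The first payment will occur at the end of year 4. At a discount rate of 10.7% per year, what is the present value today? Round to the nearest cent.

Value at end of year 3: C / r = 14,000.00 / 0.107 = 130,841.1215
Discount to today: PV = 130,841.1215 / (1 + 0.107)^3 = 130,841.1215 / 1.356572 = 96,449.81

96449.81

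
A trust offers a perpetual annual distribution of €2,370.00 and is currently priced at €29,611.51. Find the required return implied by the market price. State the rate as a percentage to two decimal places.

P = C/r ⇒ r = C/P = €2,370.00/€29,611.51 = 0.080036

8.00%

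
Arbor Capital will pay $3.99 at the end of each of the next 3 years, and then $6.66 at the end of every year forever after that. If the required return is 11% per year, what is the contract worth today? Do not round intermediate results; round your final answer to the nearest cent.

$54.02

PV of 3-year annuity: $3.99 × [1 − (1+0.11)^−3] / 0.11 = 9.75042
Perpetuity value at year 3: $6.66 / 0.11 = 60.54545
PV of perpetuity: 60.54545 / (1+0.11)^3 = 44.27031
Total PV = 9.75042 + 44.27031 = 54.02074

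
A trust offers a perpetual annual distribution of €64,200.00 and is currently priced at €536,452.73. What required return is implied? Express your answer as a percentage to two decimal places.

11.97%

P = C/r ⇒ r = C/P = €64,200.00/€536,452.73 = 0.119675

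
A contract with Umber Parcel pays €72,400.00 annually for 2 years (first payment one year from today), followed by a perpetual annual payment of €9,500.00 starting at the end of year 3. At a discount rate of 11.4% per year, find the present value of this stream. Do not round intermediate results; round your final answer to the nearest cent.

PV of 2-year annuity: €72,400.00 × [1 − (1+0.114)^−2] / 0.114 = 123331.25973
Perpetuity value at year 2: €9,500.00 / 0.114 = 83333.33333
PV of perpetuity: 83333.33333 / (1+0.114)^2 = 67150.36417
Total PV = 123331.25973 + 67150.36417 = 190481.62390

€190481.62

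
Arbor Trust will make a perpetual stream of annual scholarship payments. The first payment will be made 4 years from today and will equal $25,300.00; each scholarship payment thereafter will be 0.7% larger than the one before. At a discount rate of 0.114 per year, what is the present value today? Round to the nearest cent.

Value at end of year 3: C₁ / (r − g) = $25,300.00 / (0.114 − 0.007) = $236,448.5981
Discount to today: PV = $236,448.5981 / (1 + 0.114)^3 = $236,448.5981 / 1.382470 = $171,033.50

$171033.50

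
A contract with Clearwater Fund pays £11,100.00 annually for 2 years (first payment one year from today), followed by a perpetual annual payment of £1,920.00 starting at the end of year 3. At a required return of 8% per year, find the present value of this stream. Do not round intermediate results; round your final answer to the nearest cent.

£40370.37

PV of 2-year annuity: £11,100.00 × [1 − (1+0.08)^−2] / 0.08 = 19794.23868
Perpetuity value at year 2: £1,920.00 / 0.08 = 24000.00000
PV of perpetuity: 24000.00000 / (1+0.08)^2 = 20576.13169
Total PV = 19794.23868 + 20576.13169 = 40370.37037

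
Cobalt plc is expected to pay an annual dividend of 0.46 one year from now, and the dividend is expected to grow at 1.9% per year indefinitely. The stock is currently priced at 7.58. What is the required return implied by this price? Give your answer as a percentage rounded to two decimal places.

7.97%

P = D₁/(r − g) ⇒ r = D₁/P + g = 0.4600/7.58 + 0.019 = 0.060686 + 0.019 = 0.079686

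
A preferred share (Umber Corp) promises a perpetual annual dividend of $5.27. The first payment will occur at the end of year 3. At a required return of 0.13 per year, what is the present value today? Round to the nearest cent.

Value at end of year 2: C / r = $5.27 / 0.13 = $40.5385
Discount to today: PV = $40.5385 / (1 + 0.13)^2 = $40.5385 / 1.276900 = $31.75

$31.75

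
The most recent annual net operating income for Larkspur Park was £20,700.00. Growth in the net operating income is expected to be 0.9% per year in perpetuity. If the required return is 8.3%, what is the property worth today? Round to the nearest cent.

D₁ = D₀ × (1 + g) = £20,700.00 × 1.009 = £20,886.3000
Growing perpetuity: P = D₁ / (r − g) = £20,886.3000 / (0.083 − 0.009) = £282,247.30

£282247.30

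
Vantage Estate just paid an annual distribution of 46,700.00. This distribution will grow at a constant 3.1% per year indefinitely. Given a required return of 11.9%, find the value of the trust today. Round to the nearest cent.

547132.95

D₁ = D₀ × (1 + g) = 46,700.00 × 1.031 = 48,147.7000
Growing perpetuity: P = D₁ / (r − g) = 48,147.7000 / (0.119 − 0.031) = 547,132.95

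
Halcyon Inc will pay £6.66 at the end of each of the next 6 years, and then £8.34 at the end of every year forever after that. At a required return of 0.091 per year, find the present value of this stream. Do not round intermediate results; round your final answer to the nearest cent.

PV of 6-year annuity: £6.66 × [1 − (1+0.091)^−6] / 0.091 = 29.78735
Perpetuity value at year 6: £8.34 / 0.091 = 91.64835
PV of perpetuity: 91.64835 / (1+0.091)^6 = 54.34707
Total PV = 29.78735 + 54.34707 = 84.13442

£84.13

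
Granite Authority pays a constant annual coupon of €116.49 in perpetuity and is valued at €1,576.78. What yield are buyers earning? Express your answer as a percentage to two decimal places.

7.39%

P = C/r ⇒ r = C/P = €116.49/€1,576.78 = 0.073878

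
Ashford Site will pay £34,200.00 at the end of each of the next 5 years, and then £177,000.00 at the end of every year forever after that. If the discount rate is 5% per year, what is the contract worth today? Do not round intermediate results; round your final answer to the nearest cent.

£2921750.73

PV of 5-year annuity: £34,200.00 × [1 − (1+0.05)^−5] / 0.05 = 148068.10214
Perpetuity value at year 5: £177,000.00 / 0.05 = 3540000.00000
PV of perpetuity: 3540000.00000 / (1+0.05)^5 = 2773682.62930
Total PV = 148068.10214 + 2773682.62930 = 2921750.73143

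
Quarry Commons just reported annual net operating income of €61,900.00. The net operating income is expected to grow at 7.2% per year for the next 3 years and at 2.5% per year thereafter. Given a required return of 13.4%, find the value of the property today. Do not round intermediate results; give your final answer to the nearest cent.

€657861.56

D_1 = 66356.80000
D_2 = 71134.48960
D_3 = 76256.17285
Terminal value at year 3: TV = D_3×(1+g_2)/(r−g_2) = 78162.57717/0.109 = 717087.86397
P_0 = D_1/(1+r)^1 + D_2/(1+r)^2 + D_3/(1+r)^3 + TV/(1+r)^3
    = 58515.69665 + 55316.42576 + 52292.07091 + 491737.36405 = 657861.55737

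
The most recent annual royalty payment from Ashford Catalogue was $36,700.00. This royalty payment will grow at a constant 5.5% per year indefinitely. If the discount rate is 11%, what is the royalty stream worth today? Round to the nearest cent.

$703972.73

D₁ = D₀ × (1 + g) = $36,700.00 × 1.055 = $38,718.5000
Growing perpetuity: P = D₁ / (r − g) = $38,718.5000 / (0.11 − 0.055) = $703,972.73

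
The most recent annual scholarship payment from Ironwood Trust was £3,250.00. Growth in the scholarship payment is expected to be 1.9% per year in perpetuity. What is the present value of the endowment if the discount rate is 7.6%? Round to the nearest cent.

£58100.88

D₁ = D₀ × (1 + g) = £3,250.00 × 1.019 = £3,311.7500
Growing perpetuity: P = D₁ / (r − g) = £3,311.7500 / (0.076 − 0.019) = £58,100.88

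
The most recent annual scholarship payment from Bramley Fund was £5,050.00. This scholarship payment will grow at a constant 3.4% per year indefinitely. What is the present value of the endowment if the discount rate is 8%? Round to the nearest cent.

£113515.22

D₁ = D₀ × (1 + g) = £5,050.00 × 1.034 = £5,221.7000
Growing perpetuity: P = D₁ / (r − g) = £5,221.7000 / (0.08 − 0.034) = £113,515.22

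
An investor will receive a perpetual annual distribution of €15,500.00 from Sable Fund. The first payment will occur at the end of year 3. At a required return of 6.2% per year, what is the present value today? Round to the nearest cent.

€221661.86

Value at end of year 2: C / r = €15,500.00 / 0.062 = €250,000.0000
Discount to today: PV = €250,000.0000 / (1 + 0.062)^2 = €250,000.0000 / 1.127844 = €221,661.86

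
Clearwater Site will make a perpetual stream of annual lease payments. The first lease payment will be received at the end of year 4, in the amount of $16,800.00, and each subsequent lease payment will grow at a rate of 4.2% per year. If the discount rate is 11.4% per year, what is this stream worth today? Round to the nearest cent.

Value at end of year 3: C₁ / (r − g) = $16,800.00 / (0.114 − 0.042) = $233,333.3333
Discount to today: PV = $233,333.3333 / (1 + 0.114)^3 = $233,333.3333 / 1.382470 = $168,780.09

$168780.09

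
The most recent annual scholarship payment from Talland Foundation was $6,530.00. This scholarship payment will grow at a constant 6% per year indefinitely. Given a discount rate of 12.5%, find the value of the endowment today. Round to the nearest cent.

D₁ = D₀ × (1 + g) = $6,530.00 × 1.06 = $6,921.8000
Growing perpetuity: P = D₁ / (r − g) = $6,921.8000 / (0.125 − 0.06) = $106,489.23

$106489.23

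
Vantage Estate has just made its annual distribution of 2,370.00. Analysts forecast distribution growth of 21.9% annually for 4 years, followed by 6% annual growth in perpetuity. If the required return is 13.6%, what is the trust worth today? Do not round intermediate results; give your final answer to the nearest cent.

55169.85

D_1 = 2889.03000
D_2 = 3521.72757
D_3 = 4292.98591
D_4 = 5233.14982
Terminal value at year 4: TV = D_4×(1+g_2)/(r−g_2) = 5547.13881/0.076 = 72988.66857
P_0 = D_1/(1+r)^1 + D_2/(1+r)^2 + D_3/(1+r)^3 + D_4/(1+r)^4 + TV/(1+r)^4
    = 2543.16021 + 2728.97209 + 2928.36002 + 3142.31590 + 43827.03756 = 55169.84578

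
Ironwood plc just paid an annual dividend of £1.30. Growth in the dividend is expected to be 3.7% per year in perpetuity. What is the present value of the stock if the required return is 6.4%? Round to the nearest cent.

£49.93

D₁ = D₀ × (1 + g) = £1.30 × 1.037 = £1.3481
Growing perpetuity: P = D₁ / (r − g) = £1.3481 / (0.064 − 0.037) = £49.93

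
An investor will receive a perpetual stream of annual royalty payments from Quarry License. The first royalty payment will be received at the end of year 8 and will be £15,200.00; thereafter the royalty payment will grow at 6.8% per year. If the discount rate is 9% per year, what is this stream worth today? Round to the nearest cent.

Value at end of year 7: C₁ / (r − g) = £15,200.00 / (0.09 − 0.068) = £690,909.0909
Discount to today: PV = £690,909.0909 / (1 + 0.09)^7 = £690,909.0909 / 1.828039 = £377,950.93

£377950.93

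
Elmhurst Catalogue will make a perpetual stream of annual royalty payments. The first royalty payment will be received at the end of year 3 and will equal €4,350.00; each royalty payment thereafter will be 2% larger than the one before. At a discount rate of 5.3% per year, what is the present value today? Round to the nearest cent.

€118882.68

Value at end of year 2: C₁ / (r − g) = €4,350.00 / (0.053 − 0.02) = €131,818.1818
Discount to today: PV = €131,818.1818 / (1 + 0.053)^2 = €131,818.1818 / 1.108809 = €118,882.68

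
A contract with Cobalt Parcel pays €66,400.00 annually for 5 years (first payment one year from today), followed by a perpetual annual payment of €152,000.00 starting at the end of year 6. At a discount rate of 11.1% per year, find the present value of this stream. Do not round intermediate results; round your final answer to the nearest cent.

PV of 5-year annuity: €66,400.00 × [1 − (1+0.111)^−5] / 0.111 = 244791.47612
Perpetuity value at year 5: €152,000.00 / 0.111 = 1369369.36937
PV of perpetuity: 1369369.36937 / (1+0.111)^5 = 809003.33970
Total PV = 244791.47612 + 809003.33970 = 1053794.81582

€1053794.82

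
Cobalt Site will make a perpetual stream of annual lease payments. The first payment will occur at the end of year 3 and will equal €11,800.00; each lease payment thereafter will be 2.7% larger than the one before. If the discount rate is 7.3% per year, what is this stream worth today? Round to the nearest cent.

€222804.90

Value at end of year 2: C₁ / (r − g) = €11,800.00 / (0.073 − 0.027) = €256,521.7391
Discount to today: PV = €256,521.7391 / (1 + 0.073)^2 = €256,521.7391 / 1.151329 = €222,804.90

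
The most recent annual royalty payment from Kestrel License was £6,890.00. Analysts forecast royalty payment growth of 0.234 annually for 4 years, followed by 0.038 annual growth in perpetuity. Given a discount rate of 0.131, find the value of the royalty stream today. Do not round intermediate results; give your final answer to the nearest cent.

D_1 = 8502.26000
D_2 = 10491.78884
D_3 = 12946.86743
D_4 = 15976.43441
Terminal value at year 4: TV = D_4×(1+g_2)/(r−g_2) = 16583.53891/0.093 = 178317.62273
P_0 = D_1/(1+r)^1 + D_2/(1+r)^2 + D_3/(1+r)^3 + D_4/(1+r)^4 + TV/(1+r)^4
    = 7517.47126 + 8202.08624 + 8949.04900 + 9764.03755 + 108979.25783 = 143411.90189

£143411.90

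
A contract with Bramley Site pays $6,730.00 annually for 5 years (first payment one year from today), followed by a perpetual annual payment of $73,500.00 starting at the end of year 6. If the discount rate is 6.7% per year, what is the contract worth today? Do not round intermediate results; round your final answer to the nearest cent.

$821031.53

PV of 5-year annuity: $6,730.00 × [1 − (1+0.067)^−5] / 0.067 = 27817.40661
Perpetuity value at year 5: $73,500.00 / 0.067 = 1097014.92537
PV of perpetuity: 1097014.92537 / (1+0.067)^5 = 793214.12509
Total PV = 27817.40661 + 793214.12509 = 821031.53170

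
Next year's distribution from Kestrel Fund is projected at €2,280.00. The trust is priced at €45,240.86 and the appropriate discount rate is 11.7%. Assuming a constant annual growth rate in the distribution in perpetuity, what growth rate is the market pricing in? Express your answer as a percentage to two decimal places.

6.66%

P = D₁/(r−g) ⇒ g = r − D₁/P = 0.117 − €2,280.00/€45,240.86 = 0.066603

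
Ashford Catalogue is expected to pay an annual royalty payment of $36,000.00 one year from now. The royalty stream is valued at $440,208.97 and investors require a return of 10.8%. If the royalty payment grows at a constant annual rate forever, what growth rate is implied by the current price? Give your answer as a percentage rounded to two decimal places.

P = D₁/(r−g) ⇒ g = r − D₁/P = 0.108 − $36,000.00/$440,208.97 = 0.026221

2.62%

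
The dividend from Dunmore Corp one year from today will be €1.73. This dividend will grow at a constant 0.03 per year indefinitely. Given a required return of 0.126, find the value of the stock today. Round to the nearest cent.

Growing perpetuity: P = D₁ / (r − g) = €1.7300 / (0.126 − 0.03) = €18.02

€18.02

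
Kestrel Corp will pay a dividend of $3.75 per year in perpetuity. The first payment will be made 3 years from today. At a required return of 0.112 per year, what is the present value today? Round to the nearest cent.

Value at end of year 2: C / r = $3.75 / 0.112 = $33.4821
Discount to today: PV = $33.4821 / (1 + 0.112)^2 = $33.4821 / 1.236544 = $27.08

$27.08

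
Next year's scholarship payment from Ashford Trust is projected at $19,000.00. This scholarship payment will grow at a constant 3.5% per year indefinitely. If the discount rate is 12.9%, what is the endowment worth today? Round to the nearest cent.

Growing perpetuity: P = D₁ / (r − g) = $19,000.0000 / (0.129 − 0.035) = $202,127.66

$202127.66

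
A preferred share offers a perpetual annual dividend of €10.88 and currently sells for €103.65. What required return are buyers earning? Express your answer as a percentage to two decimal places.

10.50%

P = C/r ⇒ r = C/P = €10.88/€103.65 = 0.104969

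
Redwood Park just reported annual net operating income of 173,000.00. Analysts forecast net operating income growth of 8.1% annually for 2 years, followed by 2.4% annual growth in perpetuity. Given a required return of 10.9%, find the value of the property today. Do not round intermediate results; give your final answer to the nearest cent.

2313235.64

D_1 = 187013.00000
D_2 = 202161.05300
Terminal value at year 2: TV = D_2×(1+g_2)/(r−g_2) = 207012.91827/0.085 = 2435446.09732
P_0 = D_1/(1+r)^1 + D_2/(1+r)^2 + TV/(1+r)^2
    = 168632.10099 + 164374.48257 + 1980229.06063 = 2313235.64419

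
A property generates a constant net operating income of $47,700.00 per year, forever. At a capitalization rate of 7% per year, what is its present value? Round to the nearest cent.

Level perpetuity: PV = C / r = $47,700.00 / 0.07 = $681,428.57

$681428.57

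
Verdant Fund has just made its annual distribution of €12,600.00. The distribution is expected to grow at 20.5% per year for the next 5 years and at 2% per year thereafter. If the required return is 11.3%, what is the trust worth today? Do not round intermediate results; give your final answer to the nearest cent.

€286018.83

D_1 = 15183.00000
D_2 = 18295.51500
D_3 = 22046.09557
D_4 = 26565.54517
D_5 = 32011.48193
Terminal value at year 5: TV = D_5×(1+g_2)/(r−g_2) = 32651.71157/0.093 = 351093.67275
P_0 = D_1/(1+r)^1 + D_2/(1+r)^2 + D_3/(1+r)^3 + D_4/(1+r)^4 + D_5/(1+r)^5 + TV/(1+r)^5
    = 13641.50943 + 14769.10949 + 15989.91639 + 17311.63455 + 18742.60524 + 205564.05743 = 286018.83253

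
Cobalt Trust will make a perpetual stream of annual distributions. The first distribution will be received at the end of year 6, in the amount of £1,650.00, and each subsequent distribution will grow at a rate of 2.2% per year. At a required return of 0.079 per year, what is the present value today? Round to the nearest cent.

Value at end of year 5: C₁ / (r − g) = £1,650.00 / (0.079 − 0.022) = £28,947.3684
Discount to today: PV = £28,947.3684 / (1 + 0.079)^5 = £28,947.3684 / 1.462538 = £19,792.56

£19792.56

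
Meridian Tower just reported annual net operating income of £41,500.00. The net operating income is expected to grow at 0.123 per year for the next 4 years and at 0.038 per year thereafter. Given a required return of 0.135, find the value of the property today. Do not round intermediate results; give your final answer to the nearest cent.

£587266.00

D_1 = 46604.50000
D_2 = 52336.85350
D_3 = 58774.28648
D_4 = 66003.52372
Terminal value at year 4: TV = D_4×(1+g_2)/(r−g_2) = 68511.65762/0.097 = 706305.74865
P_0 = D_1/(1+r)^1 + D_2/(1+r)^2 + D_3/(1+r)^3 + D_4/(1+r)^4 + TV/(1+r)^4
    = 41061.23348 + 40627.10590 + 40197.56822 + 39772.57190 + 425607.52200 = 587266.00150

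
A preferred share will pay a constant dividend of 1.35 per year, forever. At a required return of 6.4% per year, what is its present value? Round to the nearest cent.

Level perpetuity: PV = C / r = 1.35 / 0.064 = 21.09

21.09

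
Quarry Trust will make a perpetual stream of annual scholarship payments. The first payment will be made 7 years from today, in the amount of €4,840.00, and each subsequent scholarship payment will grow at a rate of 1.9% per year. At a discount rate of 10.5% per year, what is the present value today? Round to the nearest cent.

€30915.28

Value at end of year 6: C₁ / (r − g) = €4,840.00 / (0.105 − 0.019) = €56,279.0698
Discount to today: PV = €56,279.0698 / (1 + 0.105)^6 = €56,279.0698 / 1.820429 = €30,915.28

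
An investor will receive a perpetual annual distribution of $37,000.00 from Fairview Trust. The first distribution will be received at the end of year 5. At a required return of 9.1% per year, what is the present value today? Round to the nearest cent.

Value at end of year 4: C / r = $37,000.00 / 0.091 = $406,593.4066
Discount to today: PV = $406,593.4066 / (1 + 0.091)^4 = $406,593.4066 / 1.416769 = $286,986.41

$286986.41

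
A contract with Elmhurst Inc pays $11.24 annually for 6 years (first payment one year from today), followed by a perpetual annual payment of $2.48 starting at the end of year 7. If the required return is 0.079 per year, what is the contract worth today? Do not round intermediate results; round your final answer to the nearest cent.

PV of 6-year annuity: $11.24 × [1 − (1+0.079)^−6] / 0.079 = 52.11918
Perpetuity value at year 6: $2.48 / 0.079 = 31.39241
PV of perpetuity: 31.39241 / (1+0.079)^6 = 19.89280
Total PV = 52.11918 + 19.89280 = 72.01198

$72.01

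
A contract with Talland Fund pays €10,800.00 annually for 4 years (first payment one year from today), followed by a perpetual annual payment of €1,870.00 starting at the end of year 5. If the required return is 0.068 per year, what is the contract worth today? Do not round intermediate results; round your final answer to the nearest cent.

PV of 4-year annuity: €10,800.00 × [1 − (1+0.068)^−4] / 0.068 = 36747.65830
Perpetuity value at year 4: €1,870.00 / 0.068 = 27500.00000
PV of perpetuity: 27500.00000 / (1+0.068)^4 = 21137.21102
Total PV = 36747.65830 + 21137.21102 = 57884.86932

€57884.87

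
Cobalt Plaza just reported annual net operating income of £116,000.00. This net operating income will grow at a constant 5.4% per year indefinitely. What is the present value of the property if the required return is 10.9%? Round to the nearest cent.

£2222981.82

D₁ = D₀ × (1 + g) = £116,000.00 × 1.054 = £122,264.0000
Growing perpetuity: P = D₁ / (r − g) = £122,264.0000 / (0.109 − 0.054) = £2,222,981.82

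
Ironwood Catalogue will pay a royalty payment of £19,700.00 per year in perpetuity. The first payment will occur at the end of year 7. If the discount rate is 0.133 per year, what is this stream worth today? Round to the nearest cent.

£70022.10

Value at end of year 6: C / r = £19,700.00 / 0.133 = £148,120.3008
Discount to today: PV = £148,120.3008 / (1 + 0.133)^6 = £148,120.3008 / 2.115336 = £70,022.10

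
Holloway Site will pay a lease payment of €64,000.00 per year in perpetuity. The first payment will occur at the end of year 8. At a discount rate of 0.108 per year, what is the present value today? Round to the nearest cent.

€289053.28

Value at end of year 7: C / r = €64,000.00 / 0.108 = €592,592.5926
Discount to today: PV = €592,592.5926 / (1 + 0.108)^7 = €592,592.5926 / 2.050115 = €289,053.28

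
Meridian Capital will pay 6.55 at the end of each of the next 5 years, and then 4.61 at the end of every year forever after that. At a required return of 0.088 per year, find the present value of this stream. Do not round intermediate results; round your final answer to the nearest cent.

PV of 5-year annuity: 6.55 × [1 − (1+0.088)^−5] / 0.088 = 25.60998
Perpetuity value at year 5: 4.61 / 0.088 = 52.38636
PV of perpetuity: 52.38636 / (1+0.088)^5 = 34.36163
Total PV = 25.60998 + 34.36163 = 59.97161

59.97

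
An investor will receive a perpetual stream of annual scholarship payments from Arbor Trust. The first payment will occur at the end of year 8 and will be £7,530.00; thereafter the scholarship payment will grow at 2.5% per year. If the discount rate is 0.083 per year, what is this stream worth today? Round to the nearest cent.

£74296.40

Value at end of year 7: C₁ / (r − g) = £7,530.00 / (0.083 − 0.025) = £129,827.5862
Discount to today: PV = £129,827.5862 / (1 + 0.083)^7 = £129,827.5862 / 1.747428 = £74,296.40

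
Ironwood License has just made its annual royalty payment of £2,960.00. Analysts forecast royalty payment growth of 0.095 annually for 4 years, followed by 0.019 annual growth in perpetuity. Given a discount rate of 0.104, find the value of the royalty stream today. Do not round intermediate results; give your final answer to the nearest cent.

£45942.78

D_1 = 3241.20000
D_2 = 3549.11400
D_3 = 3886.27983
D_4 = 4255.47641
Terminal value at year 4: TV = D_4×(1+g_2)/(r−g_2) = 4336.33047/0.085 = 51015.65254
P_0 = D_1/(1+r)^1 + D_2/(1+r)^2 + D_3/(1+r)^3 + D_4/(1+r)^4 + TV/(1+r)^4
    = 2935.86957 + 2911.93585 + 2888.19724 + 2864.65215 + 34342.12404 = 45942.77884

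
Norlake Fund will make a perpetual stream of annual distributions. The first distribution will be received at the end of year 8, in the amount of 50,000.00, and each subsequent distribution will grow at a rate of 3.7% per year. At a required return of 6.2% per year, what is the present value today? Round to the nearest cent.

1312678.52

Value at end of year 7: C₁ / (r − g) = 50,000.00 / (0.062 − 0.037) = 2,000,000.0000
Discount to today: PV = 2,000,000.0000 / (1 + 0.062)^7 = 2,000,000.0000 / 1.523602 = 1,312,678.52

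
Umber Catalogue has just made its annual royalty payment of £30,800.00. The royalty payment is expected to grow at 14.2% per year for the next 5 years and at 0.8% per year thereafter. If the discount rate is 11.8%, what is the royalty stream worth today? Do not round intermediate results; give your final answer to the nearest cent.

D_1 = 35173.60000
D_2 = 40168.25120
D_3 = 45872.14287
D_4 = 52385.98716
D_5 = 59824.79733
Terminal value at year 5: TV = D_5×(1+g_2)/(r−g_2) = 60303.39571/0.11 = 548212.68830
P_0 = D_1/(1+r)^1 + D_2/(1+r)^2 + D_3/(1+r)^3 + D_4/(1+r)^4 + D_5/(1+r)^5 + TV/(1+r)^5
    = 31461.18068 + 32136.55486 + 32826.42724 + 33531.10904 + 34250.91818 + 313862.95931 = 478069.14931

£478069.15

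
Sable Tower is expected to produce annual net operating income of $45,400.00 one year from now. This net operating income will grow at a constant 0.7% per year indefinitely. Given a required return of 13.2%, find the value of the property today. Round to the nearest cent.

$363200.00

Growing perpetuity: P = D₁ / (r − g) = $45,400.0000 / (0.132 − 0.007) = $363,200.00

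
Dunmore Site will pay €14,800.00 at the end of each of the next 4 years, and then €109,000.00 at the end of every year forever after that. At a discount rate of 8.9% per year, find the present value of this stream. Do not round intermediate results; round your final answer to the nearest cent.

€918866.42

PV of 4-year annuity: €14,800.00 × [1 − (1+0.089)^−4] / 0.089 = 48053.28684
Perpetuity value at year 4: €109,000.00 / 0.089 = 1224719.10112
PV of perpetuity: 1224719.10112 / (1+0.089)^4 = 870813.13726
Total PV = 48053.28684 + 870813.13726 = 918866.42410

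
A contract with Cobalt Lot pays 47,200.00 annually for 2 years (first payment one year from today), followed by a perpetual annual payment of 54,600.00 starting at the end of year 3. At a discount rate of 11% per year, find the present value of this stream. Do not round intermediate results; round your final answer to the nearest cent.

483690.96

PV of 2-year annuity: 47,200.00 × [1 − (1+0.11)^−2] / 0.11 = 80831.10137
Perpetuity value at year 2: 54,600.00 / 0.11 = 496363.63636
PV of perpetuity: 496363.63636 / (1+0.11)^2 = 402859.86232
Total PV = 80831.10137 + 402859.86232 = 483690.96369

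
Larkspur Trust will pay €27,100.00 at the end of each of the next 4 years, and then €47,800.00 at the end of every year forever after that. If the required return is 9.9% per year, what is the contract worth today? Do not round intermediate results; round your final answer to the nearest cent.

PV of 4-year annuity: €27,100.00 × [1 − (1+0.099)^−4] / 0.099 = 86089.63876
Perpetuity value at year 4: €47,800.00 / 0.099 = 482828.28283
PV of perpetuity: 482828.28283 / (1+0.099)^4 = 330980.13771
Total PV = 86089.63876 + 330980.13771 = 417069.77647

€417069.78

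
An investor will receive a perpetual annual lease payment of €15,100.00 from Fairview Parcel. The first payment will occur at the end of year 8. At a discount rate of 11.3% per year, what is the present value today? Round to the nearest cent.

€63158.58

Value at end of year 7: C / r = €15,100.00 / 0.113 = €133,628.3186
Discount to today: PV = €133,628.3186 / (1 + 0.113)^7 = €133,628.3186 / 2.115759 = €63,158.58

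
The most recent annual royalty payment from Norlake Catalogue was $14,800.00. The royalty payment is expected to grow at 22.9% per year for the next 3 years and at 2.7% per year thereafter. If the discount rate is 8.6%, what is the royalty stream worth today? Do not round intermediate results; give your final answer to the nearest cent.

D_1 = 18189.20000
D_2 = 22354.52680
D_3 = 27473.71344
Terminal value at year 3: TV = D_3×(1+g_2)/(r−g_2) = 28215.50370/0.059 = 478228.87627
P_0 = D_1/(1+r)^1 + D_2/(1+r)^2 + D_3/(1+r)^3 + TV/(1+r)^3
    = 16748.80295 + 18954.21623 + 21450.02923 + 373375.93250 = 430528.98090

$430528.98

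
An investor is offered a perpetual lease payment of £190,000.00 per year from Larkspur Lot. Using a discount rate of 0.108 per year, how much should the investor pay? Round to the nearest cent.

£1759259.26

Level perpetuity: PV = C / r = £190,000.00 / 0.108 = £1,759,259.26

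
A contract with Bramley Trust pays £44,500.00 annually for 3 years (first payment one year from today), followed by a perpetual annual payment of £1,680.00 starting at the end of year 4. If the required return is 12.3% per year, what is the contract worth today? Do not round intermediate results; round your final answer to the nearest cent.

PV of 3-year annuity: £44,500.00 × [1 − (1+0.123)^−3] / 0.123 = 106332.89836
Perpetuity value at year 3: £1,680.00 / 0.123 = 13658.53659
PV of perpetuity: 13658.53659 / (1+0.123)^3 = 9644.17098
Total PV = 106332.89836 + 9644.17098 = 115977.06935

£115977.07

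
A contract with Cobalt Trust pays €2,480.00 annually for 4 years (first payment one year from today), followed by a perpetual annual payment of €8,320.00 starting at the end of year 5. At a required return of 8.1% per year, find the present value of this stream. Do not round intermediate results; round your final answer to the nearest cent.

€83416.21

PV of 4-year annuity: €2,480.00 × [1 − (1+0.081)^−4] / 0.081 = 8195.82409
Perpetuity value at year 4: €8,320.00 / 0.081 = 102716.04938
PV of perpetuity: 102716.04938 / (1+0.081)^4 = 75220.38148
Total PV = 8195.82409 + 75220.38148 = 83416.20556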